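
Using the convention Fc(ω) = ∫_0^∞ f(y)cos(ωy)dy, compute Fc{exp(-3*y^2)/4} sqrt(3)*sqrt(pi)*exp(-ω^2/12)/24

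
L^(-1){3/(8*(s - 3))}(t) 3*exp(3*t)/8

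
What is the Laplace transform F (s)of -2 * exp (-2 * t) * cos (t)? 2 * (-s - 2)/ ( (s + 2)^2 + 1)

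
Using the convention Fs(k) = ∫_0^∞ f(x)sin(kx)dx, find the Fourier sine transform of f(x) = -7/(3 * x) -7 * pi/6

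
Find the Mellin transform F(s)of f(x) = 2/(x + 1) 2*pi*csc(pi*s)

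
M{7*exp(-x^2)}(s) 7*gamma(s/2)/2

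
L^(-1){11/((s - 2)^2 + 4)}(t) 11*exp(2*t)*sin(2*t)/2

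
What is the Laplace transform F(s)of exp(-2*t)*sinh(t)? 1/((s + 2)^2 - 1)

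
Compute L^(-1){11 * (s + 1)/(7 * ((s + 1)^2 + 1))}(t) 11 * exp(-t) * cos(t)/7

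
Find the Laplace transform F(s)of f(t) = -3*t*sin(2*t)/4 -3*s/(s^2 + 4)^2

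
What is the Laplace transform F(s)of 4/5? 4/(5 * s)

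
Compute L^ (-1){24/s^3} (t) 12*t^2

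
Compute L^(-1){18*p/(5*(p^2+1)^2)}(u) 9*u*sin(u)/5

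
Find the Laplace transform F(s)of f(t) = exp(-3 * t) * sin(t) 1/((s + 3)^2 + 1)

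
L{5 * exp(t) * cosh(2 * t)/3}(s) 5 * (s - 1)/(3 * ((s - 1)^2-4))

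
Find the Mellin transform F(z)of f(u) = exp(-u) gamma(z)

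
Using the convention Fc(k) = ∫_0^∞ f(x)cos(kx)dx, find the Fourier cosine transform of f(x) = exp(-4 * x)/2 2/(k^2 + 16)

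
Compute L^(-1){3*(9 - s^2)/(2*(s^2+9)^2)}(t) -3*t*cos(3*t)/2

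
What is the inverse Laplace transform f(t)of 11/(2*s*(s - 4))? 11*exp(2*t)*sinh(2*t)/4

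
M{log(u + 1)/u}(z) -pi * csc(pi * z)/(z - 1)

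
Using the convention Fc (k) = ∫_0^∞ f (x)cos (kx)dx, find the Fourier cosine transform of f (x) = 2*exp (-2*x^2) sqrt (2)*sqrt (pi)*exp (-k^2/8)/2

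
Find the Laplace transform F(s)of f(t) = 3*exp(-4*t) 3/(s + 4)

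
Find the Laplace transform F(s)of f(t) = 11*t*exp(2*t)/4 11/(4*(s - 2)^2)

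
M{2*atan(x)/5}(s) -pi*sec(pi*s/2)/(5*s)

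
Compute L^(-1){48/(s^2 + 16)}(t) 12 * sin(4 * t)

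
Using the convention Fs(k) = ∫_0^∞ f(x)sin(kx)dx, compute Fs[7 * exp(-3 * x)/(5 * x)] 7 * atan(k/3)/5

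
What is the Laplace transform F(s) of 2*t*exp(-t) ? 2/(s+1) ^2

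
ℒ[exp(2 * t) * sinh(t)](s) 1/((s - 2)^2 - 1)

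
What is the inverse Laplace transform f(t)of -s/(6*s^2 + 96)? -cos(4*t)/6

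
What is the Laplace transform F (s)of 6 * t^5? 720/s^6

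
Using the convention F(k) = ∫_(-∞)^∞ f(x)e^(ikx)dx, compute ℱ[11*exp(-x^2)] 11*sqrt(pi)*exp(-k^2/4)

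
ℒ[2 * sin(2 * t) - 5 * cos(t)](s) 4/(s^2 + 4) - 5 * s/(s^2 + 1)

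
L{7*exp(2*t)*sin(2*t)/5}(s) 14/(5*((s - 2)^2+4))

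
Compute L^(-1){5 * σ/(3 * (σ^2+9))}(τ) 5 * cos(3 * τ)/3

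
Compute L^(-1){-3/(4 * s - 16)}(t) -3 * exp(4 * t)/4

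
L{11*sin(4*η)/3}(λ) 44/(3*(λ^2 + 16))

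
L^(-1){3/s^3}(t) 3*t^2/2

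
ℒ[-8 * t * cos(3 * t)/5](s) 8 * (9 - s^2)/(5 * (s^2 + 9)^2)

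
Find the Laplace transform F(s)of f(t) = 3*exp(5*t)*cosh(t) 3*(s - 5)/((s - 5)^2 - 1)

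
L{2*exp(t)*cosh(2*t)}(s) 2*(s - 1)/((s - 1)^2 - 4)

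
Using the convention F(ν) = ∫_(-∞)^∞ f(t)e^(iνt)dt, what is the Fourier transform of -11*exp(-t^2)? -11*sqrt(pi)*exp(-ν^2/4)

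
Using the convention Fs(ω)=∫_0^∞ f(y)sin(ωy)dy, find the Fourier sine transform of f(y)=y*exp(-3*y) 6*ω/(ω^2 + 9)^2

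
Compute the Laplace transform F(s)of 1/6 1/(6*s)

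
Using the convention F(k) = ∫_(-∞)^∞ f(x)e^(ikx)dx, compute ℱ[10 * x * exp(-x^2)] 5 * I * sqrt(pi) * k * exp(-k^2/4)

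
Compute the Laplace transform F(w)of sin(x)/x atan(1/w)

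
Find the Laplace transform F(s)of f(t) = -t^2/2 -1/s^3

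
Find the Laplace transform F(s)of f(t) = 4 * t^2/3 8/(3 * s^3)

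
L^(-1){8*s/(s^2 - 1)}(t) 8*cosh(t)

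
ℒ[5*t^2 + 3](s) 10/s^3 + 3/s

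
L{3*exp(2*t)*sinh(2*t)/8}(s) 3/(4*s*(s - 4))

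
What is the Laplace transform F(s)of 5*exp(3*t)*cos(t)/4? 5*(s - 3)/(4*((s - 3)^2 + 1))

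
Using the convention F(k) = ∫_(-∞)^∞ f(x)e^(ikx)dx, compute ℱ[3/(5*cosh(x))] 3*pi/(5*cosh(pi*k/2))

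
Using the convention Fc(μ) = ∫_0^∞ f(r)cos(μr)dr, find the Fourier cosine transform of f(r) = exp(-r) 1/(μ^2 + 1)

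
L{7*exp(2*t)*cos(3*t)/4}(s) 7*(s - 2)/(4*((s - 2)^2 + 9))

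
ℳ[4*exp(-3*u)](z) 4*gamma(z)/3^z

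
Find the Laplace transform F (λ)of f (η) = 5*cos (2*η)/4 5*λ/ (4*(λ^2+4))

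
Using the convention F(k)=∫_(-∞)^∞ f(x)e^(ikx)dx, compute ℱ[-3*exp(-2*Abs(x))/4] -3/(k^2 + 4)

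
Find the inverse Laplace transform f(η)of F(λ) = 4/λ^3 2 * η^2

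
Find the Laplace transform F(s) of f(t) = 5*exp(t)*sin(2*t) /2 5/((s - 1) ^2+4) 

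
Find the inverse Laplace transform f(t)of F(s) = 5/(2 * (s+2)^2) 5 * t * exp(-2 * t)/2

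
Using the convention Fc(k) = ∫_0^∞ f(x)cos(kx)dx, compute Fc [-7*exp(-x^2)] -7*sqrt(pi)*exp(-k^2/4)/2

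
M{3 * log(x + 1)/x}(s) -3 * pi * csc(pi * s)/(s - 1)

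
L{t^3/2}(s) 3/s^4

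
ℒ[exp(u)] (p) 1/(p - 1)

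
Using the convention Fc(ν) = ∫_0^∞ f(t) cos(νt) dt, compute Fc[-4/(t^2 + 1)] -2*pi*exp(-ν) 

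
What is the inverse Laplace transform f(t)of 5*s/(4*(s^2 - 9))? 5*cosh(3*t)/4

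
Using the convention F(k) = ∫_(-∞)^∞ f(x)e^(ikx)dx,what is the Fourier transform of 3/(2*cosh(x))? 3*pi/(2*cosh(pi*k/2))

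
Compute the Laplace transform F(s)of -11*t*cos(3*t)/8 11*(9 - s^2)/(8*(s^2 + 9)^2)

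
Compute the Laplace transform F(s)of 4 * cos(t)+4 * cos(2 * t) 4 * s/(s^2+4)+4 * s/(s^2+1)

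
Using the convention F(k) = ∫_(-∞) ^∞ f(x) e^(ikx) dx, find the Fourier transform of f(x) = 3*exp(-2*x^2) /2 3*sqrt(2)*sqrt(pi)*exp(-k^2/8) /4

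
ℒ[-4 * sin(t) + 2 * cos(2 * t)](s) 2 * s/(s^2 + 4)-4/(s^2 + 1)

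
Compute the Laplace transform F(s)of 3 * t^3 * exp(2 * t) 18/(s - 2)^4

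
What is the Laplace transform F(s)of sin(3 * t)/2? 3/(2 * (s^2 + 9))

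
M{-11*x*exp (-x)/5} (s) -11*gamma (s+1)/5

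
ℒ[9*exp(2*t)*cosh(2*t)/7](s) 9*(s - 2)/(7*s*(s - 4))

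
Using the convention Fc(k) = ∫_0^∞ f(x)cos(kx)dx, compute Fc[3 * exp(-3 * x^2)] sqrt(3) * sqrt(pi) * exp(-k^2/12)/2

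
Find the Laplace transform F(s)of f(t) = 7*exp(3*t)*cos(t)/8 7*(s - 3)/(8*((s - 3)^2 + 1))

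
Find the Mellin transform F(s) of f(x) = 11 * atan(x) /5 -11 * pi * sec(pi * s/2) /(10 * s) 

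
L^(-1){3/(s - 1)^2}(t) 3*t*exp(t)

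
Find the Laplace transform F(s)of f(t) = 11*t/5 11/(5*s^2)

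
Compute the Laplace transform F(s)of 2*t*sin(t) 4*s/(s^2+1)^2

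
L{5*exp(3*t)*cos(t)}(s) 5*(s - 3)/((s - 3)^2 + 1)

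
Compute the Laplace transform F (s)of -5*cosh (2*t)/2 -5*s/ (2*s^2 - 8)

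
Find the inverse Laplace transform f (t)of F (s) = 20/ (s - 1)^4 10*t^3*exp (t)/3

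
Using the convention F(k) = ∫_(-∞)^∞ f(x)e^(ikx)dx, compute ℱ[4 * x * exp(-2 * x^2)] sqrt(2) * I * sqrt(pi) * k * exp(-k^2/8)/2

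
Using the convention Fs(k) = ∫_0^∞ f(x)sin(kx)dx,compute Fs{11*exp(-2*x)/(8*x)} 11*atan(k/2)/8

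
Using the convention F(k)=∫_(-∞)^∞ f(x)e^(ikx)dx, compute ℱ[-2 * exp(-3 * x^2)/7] -2 * sqrt(3) * sqrt(pi) * exp(-k^2/12)/21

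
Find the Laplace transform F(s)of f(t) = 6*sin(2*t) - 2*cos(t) 12/(s^2 + 4) - 2*s/(s^2 + 1)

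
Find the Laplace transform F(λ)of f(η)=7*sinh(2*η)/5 14/(5*(λ^2 - 4))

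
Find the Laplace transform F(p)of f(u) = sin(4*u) 4/(p^2 + 16)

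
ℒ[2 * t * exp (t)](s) 2/ (s - 1)^2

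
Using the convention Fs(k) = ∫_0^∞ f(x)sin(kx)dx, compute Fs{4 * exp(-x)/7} 4 * k/(7 * (k^2 + 1))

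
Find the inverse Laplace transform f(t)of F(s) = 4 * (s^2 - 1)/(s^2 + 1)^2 4 * t * cos(t)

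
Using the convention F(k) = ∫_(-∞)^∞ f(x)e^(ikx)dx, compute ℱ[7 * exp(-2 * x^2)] 7 * sqrt(2) * sqrt(pi) * exp(-k^2/8)/2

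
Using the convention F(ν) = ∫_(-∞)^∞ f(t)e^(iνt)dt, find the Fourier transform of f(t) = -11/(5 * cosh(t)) -11 * pi/(5 * cosh(pi * ν/2))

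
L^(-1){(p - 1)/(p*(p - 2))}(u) exp(u)*cosh(u)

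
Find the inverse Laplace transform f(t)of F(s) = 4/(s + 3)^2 4 * t * exp(-3 * t)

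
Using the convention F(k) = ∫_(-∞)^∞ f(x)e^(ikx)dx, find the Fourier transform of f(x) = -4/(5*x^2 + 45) -4*pi*exp(-3*Abs(k))/15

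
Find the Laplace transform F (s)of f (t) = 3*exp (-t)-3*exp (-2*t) 3/ (s + 1)-3/ (s + 2)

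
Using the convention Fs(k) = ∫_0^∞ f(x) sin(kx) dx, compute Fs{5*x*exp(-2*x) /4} 5*k/(k^2 + 4) ^2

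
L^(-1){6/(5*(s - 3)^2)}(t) 6*t*exp(3*t)/5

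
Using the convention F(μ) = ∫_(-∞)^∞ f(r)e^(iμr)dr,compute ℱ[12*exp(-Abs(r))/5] 24/(5*(μ^2 + 1))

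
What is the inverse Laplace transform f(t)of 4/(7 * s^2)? 4 * t/7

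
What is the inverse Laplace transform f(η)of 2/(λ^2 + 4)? sin(2 * η)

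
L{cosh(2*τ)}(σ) σ/(σ^2 - 4)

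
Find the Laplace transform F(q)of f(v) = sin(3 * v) 3/(q^2 + 9)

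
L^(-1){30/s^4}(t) 5 * t^3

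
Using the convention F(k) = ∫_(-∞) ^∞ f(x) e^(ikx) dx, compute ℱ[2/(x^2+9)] 2*pi*exp(-3*Abs(k) ) /3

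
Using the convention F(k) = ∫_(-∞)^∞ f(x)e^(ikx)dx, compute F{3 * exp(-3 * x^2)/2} sqrt(3) * sqrt(pi) * exp(-k^2/12)/2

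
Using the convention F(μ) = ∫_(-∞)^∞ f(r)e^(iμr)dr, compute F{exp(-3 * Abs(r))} 6/(μ^2 + 9)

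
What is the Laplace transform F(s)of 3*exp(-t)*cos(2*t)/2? 3*(s+1)/(2*((s+1)^2+4))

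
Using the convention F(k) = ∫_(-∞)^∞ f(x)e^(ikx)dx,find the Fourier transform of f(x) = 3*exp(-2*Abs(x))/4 3/(k^2+4)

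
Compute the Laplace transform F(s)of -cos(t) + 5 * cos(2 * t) 5 * s/(s^2 + 4)- s/(s^2 + 1)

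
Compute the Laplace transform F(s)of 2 2/s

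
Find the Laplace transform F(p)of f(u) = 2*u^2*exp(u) 4/(p - 1)^3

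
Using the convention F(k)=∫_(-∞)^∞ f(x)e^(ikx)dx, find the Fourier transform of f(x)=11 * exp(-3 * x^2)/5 11 * sqrt(3) * sqrt(pi) * exp(-k^2/12)/15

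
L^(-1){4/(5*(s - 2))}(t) 4*exp(2*t)/5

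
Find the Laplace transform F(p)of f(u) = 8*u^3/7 48/(7*p^4)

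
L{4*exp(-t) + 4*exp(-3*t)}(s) 4/(s + 3) + 4/(s + 1)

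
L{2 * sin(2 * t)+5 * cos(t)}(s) 4/(s^2+4)+5 * s/(s^2+1)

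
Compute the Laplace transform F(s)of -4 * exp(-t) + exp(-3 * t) 1/(s + 3) - 4/(s + 1)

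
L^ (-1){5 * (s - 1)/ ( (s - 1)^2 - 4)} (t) 5 * exp (t) * cosh (2 * t)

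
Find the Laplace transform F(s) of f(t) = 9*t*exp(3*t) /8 9/(8*(s - 3) ^2) 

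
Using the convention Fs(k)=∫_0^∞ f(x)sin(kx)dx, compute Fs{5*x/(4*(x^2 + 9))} 5*pi*exp(-3*k)/8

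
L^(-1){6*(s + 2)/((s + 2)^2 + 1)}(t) 6*exp(-2*t)*cos(t)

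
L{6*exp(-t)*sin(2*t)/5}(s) 12/(5*((s + 1)^2 + 4))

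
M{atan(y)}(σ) -pi*sec(pi*σ/2)/(2*σ)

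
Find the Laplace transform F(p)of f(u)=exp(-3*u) 1/(p + 3)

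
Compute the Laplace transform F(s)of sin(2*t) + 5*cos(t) 2/(s^2 + 4) + 5*s/(s^2 + 1)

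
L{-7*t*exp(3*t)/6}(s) -7/(6*(s - 3)^2)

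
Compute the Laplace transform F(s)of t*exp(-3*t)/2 1/(2*(s + 3)^2)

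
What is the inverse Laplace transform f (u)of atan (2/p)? sin (2*u)/u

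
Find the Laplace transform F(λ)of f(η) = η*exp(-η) (λ + 1)^(-2)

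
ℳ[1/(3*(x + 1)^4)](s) gamma(s)*gamma(4 - s)/18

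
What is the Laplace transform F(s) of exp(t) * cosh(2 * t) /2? (s - 1) /(2 * ((s - 1) ^2 - 4) ) 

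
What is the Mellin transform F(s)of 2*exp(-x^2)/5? gamma(s/2)/5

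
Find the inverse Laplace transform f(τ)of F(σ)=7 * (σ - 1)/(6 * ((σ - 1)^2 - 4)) 7 * exp(τ) * cosh(2 * τ)/6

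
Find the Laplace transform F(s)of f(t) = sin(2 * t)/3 2/(3 * (s^2 + 4))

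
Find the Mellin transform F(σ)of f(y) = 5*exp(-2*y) 5*gamma(σ)/2^σ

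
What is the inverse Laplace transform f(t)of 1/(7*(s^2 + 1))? sin(t)/7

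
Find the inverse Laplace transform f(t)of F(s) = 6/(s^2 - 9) 2*sinh(3*t)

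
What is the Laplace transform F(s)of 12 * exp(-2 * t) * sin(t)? 12/((s + 2)^2 + 1)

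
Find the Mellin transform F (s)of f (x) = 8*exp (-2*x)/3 2^ (3 - s)*gamma (s)/3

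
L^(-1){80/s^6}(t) 2 * t^5/3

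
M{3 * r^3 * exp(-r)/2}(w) 3 * gamma(w + 3)/2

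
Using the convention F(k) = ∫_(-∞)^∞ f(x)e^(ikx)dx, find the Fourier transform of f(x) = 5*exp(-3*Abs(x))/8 15/(4*(k^2 + 9))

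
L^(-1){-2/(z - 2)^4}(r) -r^3*exp(2*r)/3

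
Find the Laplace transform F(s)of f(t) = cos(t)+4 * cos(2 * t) 4 * s/(s^2+4)+s/(s^2+1)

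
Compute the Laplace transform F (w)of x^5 120/w^6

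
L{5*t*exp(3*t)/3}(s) 5/(3*(s - 3)^2)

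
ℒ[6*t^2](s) 12/s^3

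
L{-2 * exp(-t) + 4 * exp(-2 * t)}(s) 4/(s + 2) - 2/(s + 1)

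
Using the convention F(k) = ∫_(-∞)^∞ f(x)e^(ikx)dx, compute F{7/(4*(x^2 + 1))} 7*pi*exp(-Abs(k))/4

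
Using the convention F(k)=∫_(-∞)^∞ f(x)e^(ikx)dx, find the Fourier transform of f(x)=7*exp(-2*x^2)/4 7*sqrt(2)*sqrt(pi)*exp(-k^2/8)/8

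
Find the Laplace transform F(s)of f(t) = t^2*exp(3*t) 2/(s - 3)^3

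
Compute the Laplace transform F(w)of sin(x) 1/(w^2+1)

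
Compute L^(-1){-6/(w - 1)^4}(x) -x^3 * exp(x)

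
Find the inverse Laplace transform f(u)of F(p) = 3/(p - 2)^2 3*u*exp(2*u)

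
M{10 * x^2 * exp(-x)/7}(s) 10 * gamma(s+2)/7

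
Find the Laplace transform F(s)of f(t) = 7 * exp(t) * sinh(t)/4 7/(4 * s * (s - 2))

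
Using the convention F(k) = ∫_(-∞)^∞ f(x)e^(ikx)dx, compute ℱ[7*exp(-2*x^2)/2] 7*sqrt(2)*sqrt(pi)*exp(-k^2/8)/4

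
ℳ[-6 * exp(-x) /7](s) -6 * gamma(s) /7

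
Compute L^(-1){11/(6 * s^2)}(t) 11 * t/6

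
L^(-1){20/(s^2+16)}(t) 5 * sin(4 * t)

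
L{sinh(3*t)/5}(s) 3/(5*(s^2 - 9))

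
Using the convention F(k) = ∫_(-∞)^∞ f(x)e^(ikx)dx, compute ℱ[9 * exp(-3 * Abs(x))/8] 27/(4 * (k^2 + 9))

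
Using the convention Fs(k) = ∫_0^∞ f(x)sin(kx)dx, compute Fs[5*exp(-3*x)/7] 5*k/(7*(k^2 + 9))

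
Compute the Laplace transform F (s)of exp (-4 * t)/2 1/ (2 * (s + 4))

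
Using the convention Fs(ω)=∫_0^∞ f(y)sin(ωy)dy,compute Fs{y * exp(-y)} 2 * ω/(ω^2 + 1)^2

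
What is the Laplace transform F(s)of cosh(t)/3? s/(3*(s^2 - 1))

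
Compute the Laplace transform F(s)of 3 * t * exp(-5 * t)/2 3/(2 * (s + 5)^2)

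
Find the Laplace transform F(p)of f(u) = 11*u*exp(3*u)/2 11/(2*(p - 3)^2)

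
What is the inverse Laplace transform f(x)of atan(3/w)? sin(3*x)/x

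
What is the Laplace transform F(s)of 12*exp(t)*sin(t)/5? 12/(5*((s - 1)^2 + 1))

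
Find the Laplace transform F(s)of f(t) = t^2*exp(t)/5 2/(5*(s - 1)^3)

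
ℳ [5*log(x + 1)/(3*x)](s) -5*pi*csc(pi*s)/(3*s - 3)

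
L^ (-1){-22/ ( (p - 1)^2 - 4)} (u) -11 * exp (u) * sinh (2 * u)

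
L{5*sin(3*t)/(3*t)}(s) 5*atan(3/s)/3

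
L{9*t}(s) 9/s^2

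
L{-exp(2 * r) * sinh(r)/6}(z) -1/(6 * (z - 2)^2 - 6)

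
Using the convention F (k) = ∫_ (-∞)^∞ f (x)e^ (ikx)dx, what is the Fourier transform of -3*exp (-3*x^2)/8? -sqrt (3)*sqrt (pi)*exp (-k^2/12)/8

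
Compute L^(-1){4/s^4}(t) 2 * t^3/3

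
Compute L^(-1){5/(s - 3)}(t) 5*exp(3*t)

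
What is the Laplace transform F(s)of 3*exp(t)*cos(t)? 3*(s - 1)/((s - 1)^2 + 1)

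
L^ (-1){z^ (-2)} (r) r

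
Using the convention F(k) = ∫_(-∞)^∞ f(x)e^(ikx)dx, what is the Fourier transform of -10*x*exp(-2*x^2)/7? -5*sqrt(2)*I*sqrt(pi)*k*exp(-k^2/8)/28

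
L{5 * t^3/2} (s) 15/s^4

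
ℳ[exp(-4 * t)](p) gamma(p)/4^p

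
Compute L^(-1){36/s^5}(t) 3 * t^4/2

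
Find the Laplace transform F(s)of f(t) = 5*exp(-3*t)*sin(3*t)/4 15/(4*((s+3)^2+9))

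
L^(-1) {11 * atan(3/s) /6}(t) 11 * sin(3 * t) /(6 * t) 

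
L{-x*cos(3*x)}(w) (9 - w^2)/(w^2+9)^2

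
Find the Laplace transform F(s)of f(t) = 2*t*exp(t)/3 2/(3*(s - 1)^2)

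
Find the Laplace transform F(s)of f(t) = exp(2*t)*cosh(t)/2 (s - 2)/(2*((s - 2)^2-1))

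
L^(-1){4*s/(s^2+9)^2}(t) 2*t*sin(3*t)/3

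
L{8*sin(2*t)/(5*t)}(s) 8*atan(2/s)/5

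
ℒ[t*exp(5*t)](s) (s - 5)^(-2)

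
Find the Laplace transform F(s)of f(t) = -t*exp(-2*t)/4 -1/(4*(s + 2)^2)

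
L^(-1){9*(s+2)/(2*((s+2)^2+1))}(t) 9*exp(-2*t)*cos(t)/2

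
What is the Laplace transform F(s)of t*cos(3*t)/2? (s^2 - 9)/(2*(s^2 + 9)^2)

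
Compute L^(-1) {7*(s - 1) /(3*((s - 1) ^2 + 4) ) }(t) 7*exp(t)*cos(2*t) /3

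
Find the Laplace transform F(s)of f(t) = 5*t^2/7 10/(7*s^3)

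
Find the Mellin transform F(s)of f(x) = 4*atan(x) -2*pi*sec(pi*s/2)/s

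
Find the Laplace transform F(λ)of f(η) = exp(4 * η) 1/(λ - 4)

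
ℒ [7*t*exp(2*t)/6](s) 7/(6*(s - 2)^2)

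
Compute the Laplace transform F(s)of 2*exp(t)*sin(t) 2/((s - 1)^2 + 1)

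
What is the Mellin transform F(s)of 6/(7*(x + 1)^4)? gamma(s)*gamma(4 - s)/7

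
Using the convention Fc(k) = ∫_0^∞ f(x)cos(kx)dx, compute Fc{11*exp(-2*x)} 22/(k^2+4)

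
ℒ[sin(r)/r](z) atan(1/z)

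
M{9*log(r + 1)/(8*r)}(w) -9*pi*csc(pi*w)/(8*w - 8)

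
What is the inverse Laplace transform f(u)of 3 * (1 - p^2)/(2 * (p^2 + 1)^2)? -3 * u * cos(u)/2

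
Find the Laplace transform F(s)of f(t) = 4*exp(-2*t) 4/(s+2)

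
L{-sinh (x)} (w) -1/ (w^2 - 1)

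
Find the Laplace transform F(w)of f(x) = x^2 2/w^3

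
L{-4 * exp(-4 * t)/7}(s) -4/(7 * s+28)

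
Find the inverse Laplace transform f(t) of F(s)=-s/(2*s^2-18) -cosh(3*t) /2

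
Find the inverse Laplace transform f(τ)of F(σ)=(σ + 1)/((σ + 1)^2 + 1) exp(-τ) * cos(τ)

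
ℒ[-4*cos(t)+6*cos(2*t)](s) 6*s/(s^2+4) - 4*s/(s^2+1) 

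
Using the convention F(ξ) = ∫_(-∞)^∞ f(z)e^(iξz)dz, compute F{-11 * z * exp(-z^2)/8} -11 * I * sqrt(pi) * ξ * exp(-ξ^2/4)/16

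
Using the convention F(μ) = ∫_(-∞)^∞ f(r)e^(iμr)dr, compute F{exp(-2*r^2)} sqrt(2)*sqrt(pi)*exp(-μ^2/8)/2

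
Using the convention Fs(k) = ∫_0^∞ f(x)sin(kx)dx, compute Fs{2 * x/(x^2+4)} pi * exp(-2 * k)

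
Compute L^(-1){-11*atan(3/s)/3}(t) -11*sin(3*t)/(3*t)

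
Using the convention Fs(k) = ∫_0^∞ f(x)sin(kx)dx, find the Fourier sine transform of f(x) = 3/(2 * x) 3 * pi/4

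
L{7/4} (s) 7/ (4*s)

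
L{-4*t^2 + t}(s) s^(-2)-8/s^3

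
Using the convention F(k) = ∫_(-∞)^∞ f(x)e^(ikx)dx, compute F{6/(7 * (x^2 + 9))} 2 * pi * exp(-3 * Abs(k))/7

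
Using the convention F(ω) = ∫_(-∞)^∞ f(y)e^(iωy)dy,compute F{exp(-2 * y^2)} sqrt(2) * sqrt(pi) * exp(-ω^2/8)/2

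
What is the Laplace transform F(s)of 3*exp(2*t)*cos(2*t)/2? 3*(s - 2)/(2*((s - 2)^2+4))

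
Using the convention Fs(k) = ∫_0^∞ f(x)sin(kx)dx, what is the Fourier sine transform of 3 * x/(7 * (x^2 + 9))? 3 * pi * exp(-3 * k)/14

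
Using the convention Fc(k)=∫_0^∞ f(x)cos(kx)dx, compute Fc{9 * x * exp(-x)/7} 9 * (1 - k^2)/(7 * (k^2+1)^2)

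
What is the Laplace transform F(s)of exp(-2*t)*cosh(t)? (s + 2)/((s + 2)^2 - 1)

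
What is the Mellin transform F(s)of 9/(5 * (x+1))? 9 * pi * csc(pi * s)/5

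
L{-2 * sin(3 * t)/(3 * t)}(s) -2 * atan(3/s)/3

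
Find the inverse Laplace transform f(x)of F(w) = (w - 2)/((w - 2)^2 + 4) exp(2*x)*cos(2*x)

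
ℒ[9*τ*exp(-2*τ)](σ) 9/(σ+2)^2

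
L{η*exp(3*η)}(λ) (λ - 3)^(-2)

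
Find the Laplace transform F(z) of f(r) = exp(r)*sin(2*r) 2/((z - 1) ^2 + 4) 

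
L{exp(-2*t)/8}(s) 1/(8*(s + 2))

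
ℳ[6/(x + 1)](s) 6*pi*csc(pi*s)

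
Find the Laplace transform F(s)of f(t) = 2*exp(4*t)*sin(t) 2/((s - 4)^2 + 1)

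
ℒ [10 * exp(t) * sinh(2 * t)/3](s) 20/(3 * ((s - 1)^2 - 4))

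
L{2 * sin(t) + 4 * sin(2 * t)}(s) 2/(s^2 + 1) + 8/(s^2 + 4)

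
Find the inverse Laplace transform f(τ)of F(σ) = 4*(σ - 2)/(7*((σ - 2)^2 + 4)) 4*exp(2*τ)*cos(2*τ)/7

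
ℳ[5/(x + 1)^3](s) 5*pi*(s - 2)*(s - 1)/(2*sin(pi*s))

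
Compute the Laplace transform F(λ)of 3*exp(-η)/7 3/(7*(λ + 1))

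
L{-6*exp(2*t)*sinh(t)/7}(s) -6/(7*(s - 2)^2 - 7)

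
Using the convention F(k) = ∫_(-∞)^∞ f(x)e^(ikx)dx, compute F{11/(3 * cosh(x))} 11 * pi/(3 * cosh(pi * k/2))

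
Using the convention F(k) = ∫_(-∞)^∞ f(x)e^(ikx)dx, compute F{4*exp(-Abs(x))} 8/(k^2 + 1)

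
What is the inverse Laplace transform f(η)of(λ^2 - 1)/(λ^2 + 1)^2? η*cos(η)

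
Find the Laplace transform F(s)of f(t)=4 4/s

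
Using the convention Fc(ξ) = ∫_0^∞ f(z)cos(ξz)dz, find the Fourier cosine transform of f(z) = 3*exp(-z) 3/(ξ^2 + 1)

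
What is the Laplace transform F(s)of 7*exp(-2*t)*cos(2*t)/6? 7*(s + 2)/(6*((s + 2)^2 + 4))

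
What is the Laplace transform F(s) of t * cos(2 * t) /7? (s^2 - 4) /(7 * (s^2 + 4) ^2) 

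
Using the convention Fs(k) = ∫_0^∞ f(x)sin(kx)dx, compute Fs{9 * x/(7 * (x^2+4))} 9 * pi * exp(-2 * k)/14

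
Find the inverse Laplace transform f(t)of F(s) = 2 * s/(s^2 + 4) 2 * cos(2 * t)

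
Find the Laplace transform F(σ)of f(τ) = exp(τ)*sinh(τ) 1/(σ*(σ - 2))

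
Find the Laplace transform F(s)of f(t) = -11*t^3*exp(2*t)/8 -33/(4*(s - 2)^4)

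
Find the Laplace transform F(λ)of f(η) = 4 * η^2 8/λ^3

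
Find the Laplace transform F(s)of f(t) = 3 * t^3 18/s^4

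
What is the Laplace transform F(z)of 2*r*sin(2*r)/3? 8*z/(3*(z^2+4)^2)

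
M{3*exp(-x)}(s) 3*gamma(s)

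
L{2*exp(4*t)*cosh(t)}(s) 2*(s - 4)/((s - 4)^2 - 1)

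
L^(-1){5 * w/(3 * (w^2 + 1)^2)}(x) 5 * x * sin(x)/6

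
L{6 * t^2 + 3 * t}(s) 12/s^3 + 3/s^2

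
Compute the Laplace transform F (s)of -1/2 -1/ (2 * s)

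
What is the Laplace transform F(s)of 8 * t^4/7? 192/(7 * s^5)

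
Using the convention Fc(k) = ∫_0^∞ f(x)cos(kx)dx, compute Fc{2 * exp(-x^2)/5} sqrt(pi) * exp(-k^2/4)/5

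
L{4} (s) 4/s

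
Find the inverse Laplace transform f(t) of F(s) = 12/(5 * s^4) 2 * t^3/5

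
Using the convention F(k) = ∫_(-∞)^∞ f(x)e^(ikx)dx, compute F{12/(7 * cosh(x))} 12 * pi/(7 * cosh(pi * k/2))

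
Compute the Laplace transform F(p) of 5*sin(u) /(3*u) 5*atan(1/p) /3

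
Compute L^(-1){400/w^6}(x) 10 * x^5/3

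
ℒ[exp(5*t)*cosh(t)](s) (s - 5)/((s - 5)^2 - 1)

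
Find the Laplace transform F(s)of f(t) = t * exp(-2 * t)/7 1/(7 * (s + 2)^2)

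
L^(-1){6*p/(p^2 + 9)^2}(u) u*sin(3*u)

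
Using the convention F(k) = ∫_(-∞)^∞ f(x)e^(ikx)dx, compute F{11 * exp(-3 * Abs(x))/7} 66/(7 * (k^2+9))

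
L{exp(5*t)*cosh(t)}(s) (s - 5)/((s - 5)^2 - 1)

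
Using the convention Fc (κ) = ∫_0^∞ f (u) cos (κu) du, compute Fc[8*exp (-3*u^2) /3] 4*sqrt (3)*sqrt (pi)*exp (-κ^2/12) /9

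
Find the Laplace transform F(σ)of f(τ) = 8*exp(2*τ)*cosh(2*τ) 8*(σ - 2)/(σ*(σ - 4))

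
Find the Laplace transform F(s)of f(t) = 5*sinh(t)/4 5/(4*(s^2 - 1))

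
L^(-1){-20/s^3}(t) -10*t^2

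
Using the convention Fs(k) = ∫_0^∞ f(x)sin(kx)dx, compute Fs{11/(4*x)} 11*pi/8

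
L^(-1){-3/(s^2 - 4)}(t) -3*sinh(2*t)/2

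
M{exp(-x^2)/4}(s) gamma(s/2)/8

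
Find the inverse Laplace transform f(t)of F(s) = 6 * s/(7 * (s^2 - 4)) 6 * cosh(2 * t)/7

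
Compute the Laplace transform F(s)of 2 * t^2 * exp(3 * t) 4/(s - 3)^3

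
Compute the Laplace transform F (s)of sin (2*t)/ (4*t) atan (2/s)/4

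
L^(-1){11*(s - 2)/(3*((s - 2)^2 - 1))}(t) 11*exp(2*t)*cosh(t)/3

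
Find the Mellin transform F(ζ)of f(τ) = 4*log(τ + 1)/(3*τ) -4*pi*csc(pi*ζ)/(3*ζ - 3)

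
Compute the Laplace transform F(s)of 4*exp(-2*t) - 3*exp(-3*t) 4/(s + 2) - 3/(s + 3)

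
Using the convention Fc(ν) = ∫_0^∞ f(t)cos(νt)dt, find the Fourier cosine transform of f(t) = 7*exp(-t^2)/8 7*sqrt(pi)*exp(-ν^2/4)/16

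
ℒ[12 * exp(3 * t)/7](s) 12/(7 * (s - 3))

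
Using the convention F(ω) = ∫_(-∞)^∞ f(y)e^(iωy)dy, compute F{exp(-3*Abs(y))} 6/(ω^2+9)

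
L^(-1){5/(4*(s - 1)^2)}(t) 5*t*exp(t)/4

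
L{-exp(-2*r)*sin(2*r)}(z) -2/((z + 2)^2 + 4)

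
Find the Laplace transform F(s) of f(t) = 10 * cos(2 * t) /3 10 * s/(3 * (s^2 + 4) ) 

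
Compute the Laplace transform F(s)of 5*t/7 5/(7*s^2)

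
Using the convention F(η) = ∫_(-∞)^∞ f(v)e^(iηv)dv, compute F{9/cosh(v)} 9 * pi/cosh(pi * η/2)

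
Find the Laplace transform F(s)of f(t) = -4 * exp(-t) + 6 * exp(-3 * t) 6/(s + 3) - 4/(s + 1)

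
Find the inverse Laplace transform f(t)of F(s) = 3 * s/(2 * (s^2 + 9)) 3 * cos(3 * t)/2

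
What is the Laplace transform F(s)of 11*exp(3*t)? 11/(s - 3)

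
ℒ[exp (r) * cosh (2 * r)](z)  (z - 1)/ ( (z - 1)^2-4)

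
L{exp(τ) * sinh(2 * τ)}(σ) 2/((σ - 1)^2 - 4)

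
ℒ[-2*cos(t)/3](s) -2*s/(3*s^2 + 3)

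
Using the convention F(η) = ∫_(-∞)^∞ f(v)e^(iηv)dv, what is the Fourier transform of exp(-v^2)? sqrt(pi)*exp(-η^2/4)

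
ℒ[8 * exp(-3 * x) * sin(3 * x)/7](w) 24/(7 * ((w + 3)^2 + 9))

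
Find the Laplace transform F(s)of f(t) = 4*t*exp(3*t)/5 4/(5*(s - 3)^2)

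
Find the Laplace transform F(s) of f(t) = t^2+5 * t 2/s^3+5/s^2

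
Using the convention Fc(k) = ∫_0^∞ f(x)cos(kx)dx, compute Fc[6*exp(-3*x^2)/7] sqrt(3)*sqrt(pi)*exp(-k^2/12)/7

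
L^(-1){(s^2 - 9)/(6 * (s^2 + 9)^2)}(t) t * cos(3 * t)/6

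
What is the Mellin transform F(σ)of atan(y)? -pi * sec(pi * σ/2)/(2 * σ)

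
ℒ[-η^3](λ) -6/λ^4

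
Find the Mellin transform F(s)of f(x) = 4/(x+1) 4*pi*csc(pi*s)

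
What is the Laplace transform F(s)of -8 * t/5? -8/(5 * s^2)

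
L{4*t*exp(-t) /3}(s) 4/(3*(s + 1) ^2) 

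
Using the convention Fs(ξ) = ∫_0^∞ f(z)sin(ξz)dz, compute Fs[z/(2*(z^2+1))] pi*exp(-ξ)/4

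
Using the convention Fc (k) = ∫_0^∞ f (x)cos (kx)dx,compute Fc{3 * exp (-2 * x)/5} 6/ (5 * (k^2 + 4))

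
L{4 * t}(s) 4/s^2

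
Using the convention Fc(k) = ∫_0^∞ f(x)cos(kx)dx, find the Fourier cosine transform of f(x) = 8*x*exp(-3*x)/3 8*(9 - k^2)/(3*(k^2 + 9)^2)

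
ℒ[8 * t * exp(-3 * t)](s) 8/(s + 3)^2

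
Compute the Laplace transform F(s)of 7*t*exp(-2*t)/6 7/(6*(s+2)^2)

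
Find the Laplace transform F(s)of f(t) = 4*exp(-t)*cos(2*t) 4*(s+1)/((s+1)^2+4)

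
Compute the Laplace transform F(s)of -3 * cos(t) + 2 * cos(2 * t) 2 * s/(s^2 + 4) - 3 * s/(s^2 + 1)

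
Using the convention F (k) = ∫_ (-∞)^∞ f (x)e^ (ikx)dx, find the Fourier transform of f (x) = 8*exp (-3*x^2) 8*sqrt (3)*sqrt (pi)*exp (-k^2/12)/3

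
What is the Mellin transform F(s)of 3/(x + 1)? 3 * pi * csc(pi * s)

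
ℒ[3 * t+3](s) 3/s^2+3/s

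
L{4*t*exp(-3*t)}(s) 4/(s + 3)^2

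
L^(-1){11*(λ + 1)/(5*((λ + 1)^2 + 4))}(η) 11*exp(-η)*cos(2*η)/5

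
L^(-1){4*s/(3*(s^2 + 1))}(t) 4*cos(t)/3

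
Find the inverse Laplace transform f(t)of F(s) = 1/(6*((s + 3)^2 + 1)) exp(-3*t)*sin(t)/6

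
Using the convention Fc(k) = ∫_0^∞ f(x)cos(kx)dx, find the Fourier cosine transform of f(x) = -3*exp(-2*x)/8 -3/(4*k^2+16)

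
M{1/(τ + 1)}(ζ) pi*csc(pi*ζ)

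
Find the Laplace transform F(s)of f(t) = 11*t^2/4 11/(2*s^3)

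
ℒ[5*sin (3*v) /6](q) 5/ (2*(q^2 + 9) ) 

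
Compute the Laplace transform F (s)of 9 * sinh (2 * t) 18/ (s^2 - 4)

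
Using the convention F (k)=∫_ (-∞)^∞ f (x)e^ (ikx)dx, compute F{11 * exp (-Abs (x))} 22/ (k^2 + 1)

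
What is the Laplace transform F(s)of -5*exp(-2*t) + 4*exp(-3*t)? 4/(s + 3) - 5/(s + 2)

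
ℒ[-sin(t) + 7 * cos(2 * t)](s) 7 * s/(s^2 + 4)-1/(s^2 + 1)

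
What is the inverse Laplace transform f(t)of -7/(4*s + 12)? -7*exp(-3*t)/4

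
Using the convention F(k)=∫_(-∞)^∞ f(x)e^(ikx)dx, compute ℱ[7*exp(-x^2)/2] 7*sqrt(pi)*exp(-k^2/4)/2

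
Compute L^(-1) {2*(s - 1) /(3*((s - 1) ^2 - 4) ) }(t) 2*exp(t)*cosh(2*t) /3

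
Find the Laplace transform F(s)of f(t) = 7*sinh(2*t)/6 7/(3*(s^2 - 4))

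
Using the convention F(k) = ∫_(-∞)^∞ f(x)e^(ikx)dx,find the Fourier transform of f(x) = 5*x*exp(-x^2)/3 5*I*sqrt(pi)*k*exp(-k^2/4)/6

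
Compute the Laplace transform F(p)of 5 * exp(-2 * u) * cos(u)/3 5 * (p + 2)/(3 * ((p + 2)^2 + 1))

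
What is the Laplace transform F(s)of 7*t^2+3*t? 14/s^3+3/s^2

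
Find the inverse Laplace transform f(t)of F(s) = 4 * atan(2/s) 4 * sin(2 * t)/t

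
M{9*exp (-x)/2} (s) 9*gamma (s)/2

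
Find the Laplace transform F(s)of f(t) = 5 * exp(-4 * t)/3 5/(3 * (s + 4))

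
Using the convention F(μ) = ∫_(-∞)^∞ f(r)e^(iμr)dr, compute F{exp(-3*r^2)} sqrt(3)*sqrt(pi)*exp(-μ^2/12)/3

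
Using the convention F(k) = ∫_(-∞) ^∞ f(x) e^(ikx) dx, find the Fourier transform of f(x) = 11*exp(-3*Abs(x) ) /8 33/(4*(k^2 + 9) ) 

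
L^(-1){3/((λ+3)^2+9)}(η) exp(-3*η)*sin(3*η)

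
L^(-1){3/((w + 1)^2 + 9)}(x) exp(-x) * sin(3 * x)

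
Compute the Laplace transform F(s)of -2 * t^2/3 -4/(3 * s^3)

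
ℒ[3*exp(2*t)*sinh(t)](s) 3/((s - 2)^2 - 1)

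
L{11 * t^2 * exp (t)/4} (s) 11/ (2 * (s - 1)^3)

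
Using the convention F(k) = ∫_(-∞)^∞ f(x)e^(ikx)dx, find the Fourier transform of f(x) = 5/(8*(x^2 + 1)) 5*pi*exp(-Abs(k))/8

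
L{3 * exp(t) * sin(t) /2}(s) 3/(2 * ((s - 1) ^2+1) ) 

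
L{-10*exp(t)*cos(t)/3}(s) 10*(1 - s)/(3*((s - 1)^2 + 1))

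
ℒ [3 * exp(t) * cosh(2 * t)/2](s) 3 * (s - 1)/(2 * ((s - 1)^2-4))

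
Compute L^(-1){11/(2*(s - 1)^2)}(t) 11*t*exp(t)/2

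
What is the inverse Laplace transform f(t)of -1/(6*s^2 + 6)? -sin(t)/6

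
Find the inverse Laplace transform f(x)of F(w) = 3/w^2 3 * x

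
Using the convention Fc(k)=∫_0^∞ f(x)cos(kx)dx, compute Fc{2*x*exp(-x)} 2*(1 - k^2)/(k^2 + 1)^2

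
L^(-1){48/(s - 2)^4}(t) 8*t^3*exp(2*t)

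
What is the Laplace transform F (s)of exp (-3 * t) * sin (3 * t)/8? 3/ (8 * ( (s+3)^2+9))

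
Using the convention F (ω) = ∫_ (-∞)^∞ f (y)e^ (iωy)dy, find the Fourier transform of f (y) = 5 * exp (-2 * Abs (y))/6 10/ (3 * (ω^2 + 4))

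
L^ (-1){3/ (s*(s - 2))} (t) 3*exp (t)*sinh (t)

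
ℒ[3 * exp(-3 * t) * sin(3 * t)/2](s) 9/(2 * ((s + 3)^2 + 9))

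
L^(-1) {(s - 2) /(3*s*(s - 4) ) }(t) exp(2*t)*cosh(2*t) /3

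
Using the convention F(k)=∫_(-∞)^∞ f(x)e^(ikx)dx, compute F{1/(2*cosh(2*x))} pi/(4*cosh(pi*k/4))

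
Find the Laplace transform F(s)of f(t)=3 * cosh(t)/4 3 * s/(4 * (s^2 - 1))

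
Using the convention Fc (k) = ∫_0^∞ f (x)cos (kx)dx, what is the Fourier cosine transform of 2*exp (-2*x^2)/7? sqrt (2)*sqrt (pi)*exp (-k^2/8)/14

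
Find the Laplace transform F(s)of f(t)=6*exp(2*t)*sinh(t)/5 6/(5*((s - 2)^2 - 1))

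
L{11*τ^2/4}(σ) 11/(2*σ^3) 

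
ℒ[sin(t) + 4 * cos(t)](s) 1/(s^2 + 1) + 4 * s/(s^2 + 1)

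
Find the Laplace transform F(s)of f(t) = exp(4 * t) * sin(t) 1/((s - 4)^2 + 1)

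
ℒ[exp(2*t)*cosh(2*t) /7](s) (s - 2) /(7*s*(s - 4) ) 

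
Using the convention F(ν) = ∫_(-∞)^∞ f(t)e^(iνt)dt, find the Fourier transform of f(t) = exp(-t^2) sqrt(pi) * exp(-ν^2/4)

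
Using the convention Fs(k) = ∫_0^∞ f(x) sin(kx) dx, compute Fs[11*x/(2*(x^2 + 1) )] 11*pi*exp(-k) /4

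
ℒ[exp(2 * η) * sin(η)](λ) 1/((λ - 2)^2 + 1)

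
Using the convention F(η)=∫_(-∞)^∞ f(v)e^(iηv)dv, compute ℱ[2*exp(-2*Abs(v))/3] 8/(3*(η^2 + 4))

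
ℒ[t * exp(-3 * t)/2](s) 1/(2 * (s + 3)^2)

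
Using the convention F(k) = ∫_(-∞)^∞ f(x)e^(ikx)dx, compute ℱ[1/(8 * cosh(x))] pi/(8 * cosh(pi * k/2))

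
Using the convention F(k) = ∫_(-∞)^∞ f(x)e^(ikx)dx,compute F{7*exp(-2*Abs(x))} 28/(k^2 + 4)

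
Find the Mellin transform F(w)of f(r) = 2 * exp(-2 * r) 2^(1 - w) * gamma(w)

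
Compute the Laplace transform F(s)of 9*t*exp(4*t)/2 9/(2*(s - 4)^2)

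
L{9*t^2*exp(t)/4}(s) 9/(2*(s - 1)^3)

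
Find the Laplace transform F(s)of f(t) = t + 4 4/s + s^(-2)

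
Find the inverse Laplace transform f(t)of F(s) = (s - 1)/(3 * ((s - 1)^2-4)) exp(t) * cosh(2 * t)/3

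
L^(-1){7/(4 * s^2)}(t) 7 * t/4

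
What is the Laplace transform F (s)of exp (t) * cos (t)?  (s - 1)/ ( (s - 1)^2 + 1)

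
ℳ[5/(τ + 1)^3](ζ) 5*pi*(ζ - 2)*(ζ - 1)/(2*sin(pi*ζ))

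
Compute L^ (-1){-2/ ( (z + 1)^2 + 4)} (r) -exp (-r)*sin (2*r)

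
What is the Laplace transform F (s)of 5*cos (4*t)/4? 5*s/ (4*(s^2+16))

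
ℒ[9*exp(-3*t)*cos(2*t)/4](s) 9*(s+3)/(4*((s+3)^2+4))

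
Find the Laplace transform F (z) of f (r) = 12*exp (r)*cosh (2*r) 12*(z - 1) / ( (z - 1) ^2 - 4) 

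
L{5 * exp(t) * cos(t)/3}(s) 5 * (s - 1)/(3 * ((s - 1)^2 + 1))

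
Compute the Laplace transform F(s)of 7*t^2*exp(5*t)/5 14/(5*(s - 5)^3)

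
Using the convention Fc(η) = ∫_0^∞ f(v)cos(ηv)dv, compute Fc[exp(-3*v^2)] sqrt(3)*sqrt(pi)*exp(-η^2/12)/6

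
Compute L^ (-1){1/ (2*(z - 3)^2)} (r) r*exp (3*r)/2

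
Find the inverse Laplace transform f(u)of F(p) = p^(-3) u^2/2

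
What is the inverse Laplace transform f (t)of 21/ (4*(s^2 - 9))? 7*sinh (3*t)/4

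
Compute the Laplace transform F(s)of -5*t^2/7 -10/(7*s^3)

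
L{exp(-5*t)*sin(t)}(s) 1/((s + 5)^2 + 1)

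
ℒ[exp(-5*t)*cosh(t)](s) (s + 5)/((s + 5)^2 - 1)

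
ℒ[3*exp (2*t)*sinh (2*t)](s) 6/ (s*(s - 4))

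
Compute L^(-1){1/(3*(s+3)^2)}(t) t*exp(-3*t)/3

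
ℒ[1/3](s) 1/(3*s)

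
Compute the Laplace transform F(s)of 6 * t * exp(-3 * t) 6/(s + 3)^2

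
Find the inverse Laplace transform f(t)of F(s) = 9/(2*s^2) 9*t/2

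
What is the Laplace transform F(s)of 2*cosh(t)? 2*s/(s^2 - 1)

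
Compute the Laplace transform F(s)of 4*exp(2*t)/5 4/(5*(s - 2))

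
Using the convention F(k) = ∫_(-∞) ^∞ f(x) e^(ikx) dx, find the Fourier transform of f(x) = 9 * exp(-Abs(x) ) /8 9/(4 * (k^2 + 1) ) 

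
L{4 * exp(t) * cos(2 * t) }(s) 4 * (s - 1) /((s - 1) ^2+4) 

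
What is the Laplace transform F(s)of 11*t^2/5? 22/(5*s^3)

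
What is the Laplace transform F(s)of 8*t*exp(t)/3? 8/(3*(s - 1)^2)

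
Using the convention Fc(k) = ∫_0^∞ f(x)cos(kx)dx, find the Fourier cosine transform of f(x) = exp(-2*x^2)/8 sqrt(2)*sqrt(pi)*exp(-k^2/8)/32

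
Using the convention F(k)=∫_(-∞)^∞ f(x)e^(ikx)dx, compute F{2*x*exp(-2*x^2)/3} sqrt(2)*I*sqrt(pi)*k*exp(-k^2/8)/12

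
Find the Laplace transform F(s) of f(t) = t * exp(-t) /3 1/(3 * (s + 1) ^2) 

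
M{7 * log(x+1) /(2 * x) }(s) -7 * pi * csc(pi * s) /(2 * s - 2) 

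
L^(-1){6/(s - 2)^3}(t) 3 * t^2 * exp(2 * t)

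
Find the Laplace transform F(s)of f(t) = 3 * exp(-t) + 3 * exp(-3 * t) 3/(s + 1) + 3/(s + 3)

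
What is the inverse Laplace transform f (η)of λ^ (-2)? η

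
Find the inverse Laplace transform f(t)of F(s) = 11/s 11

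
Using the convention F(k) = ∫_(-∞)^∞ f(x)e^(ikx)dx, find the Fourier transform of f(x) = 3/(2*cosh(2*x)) 3*pi/(4*cosh(pi*k/4))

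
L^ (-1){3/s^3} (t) 3*t^2/2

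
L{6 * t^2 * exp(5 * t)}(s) 12/(s - 5)^3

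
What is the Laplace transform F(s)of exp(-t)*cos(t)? (s+1)/((s+1)^2+1)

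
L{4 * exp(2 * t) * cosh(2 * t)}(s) 4 * (s - 2)/(s * (s - 4))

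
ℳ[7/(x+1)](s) 7*pi*csc(pi*s)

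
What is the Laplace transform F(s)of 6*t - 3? 6/s^2 - 3/s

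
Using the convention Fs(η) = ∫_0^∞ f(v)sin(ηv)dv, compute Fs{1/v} pi/2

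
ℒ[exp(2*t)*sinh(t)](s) 1/((s - 2)^2 - 1)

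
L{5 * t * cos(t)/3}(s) 5 * (s^2 - 1)/(3 * (s^2+1)^2)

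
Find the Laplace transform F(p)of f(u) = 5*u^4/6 20/p^5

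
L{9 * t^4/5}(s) 216/(5 * s^5)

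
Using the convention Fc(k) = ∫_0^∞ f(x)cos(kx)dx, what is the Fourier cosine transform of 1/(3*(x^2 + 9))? pi*exp(-3*k)/18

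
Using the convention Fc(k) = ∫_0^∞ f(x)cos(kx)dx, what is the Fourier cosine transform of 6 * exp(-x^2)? 3 * sqrt(pi) * exp(-k^2/4)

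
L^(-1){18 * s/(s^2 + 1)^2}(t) 9 * t * sin(t)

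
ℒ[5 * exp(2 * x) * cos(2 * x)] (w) 5 * (w - 2)/((w - 2)^2 + 4)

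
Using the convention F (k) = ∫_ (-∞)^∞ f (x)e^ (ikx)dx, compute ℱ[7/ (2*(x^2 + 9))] 7*pi*exp (-3*Abs (k))/6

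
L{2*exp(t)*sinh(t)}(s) 2/(s*(s - 2))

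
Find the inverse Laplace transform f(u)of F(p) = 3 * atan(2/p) 3 * sin(2 * u)/u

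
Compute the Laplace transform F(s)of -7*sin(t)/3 -7/(3*s^2 + 3)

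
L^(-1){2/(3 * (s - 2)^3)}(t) t^2 * exp(2 * t)/3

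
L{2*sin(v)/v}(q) 2*atan(1/q)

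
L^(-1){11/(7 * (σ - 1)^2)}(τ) 11 * τ * exp(τ)/7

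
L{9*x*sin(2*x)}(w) 36*w/(w^2 + 4)^2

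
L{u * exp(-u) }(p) (p+1) ^(-2) 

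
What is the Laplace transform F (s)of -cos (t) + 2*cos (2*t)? 2*s/ (s^2 + 4)- s/ (s^2 + 1)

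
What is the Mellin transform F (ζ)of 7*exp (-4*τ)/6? 7*gamma (ζ)/ (6*2^ (2*ζ))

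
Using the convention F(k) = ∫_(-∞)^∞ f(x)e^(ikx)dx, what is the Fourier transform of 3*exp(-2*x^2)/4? 3*sqrt(2)*sqrt(pi)*exp(-k^2/8)/8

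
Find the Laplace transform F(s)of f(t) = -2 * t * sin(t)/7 -4 * s/(7 * (s^2 + 1)^2)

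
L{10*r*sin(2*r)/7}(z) 40*z/(7*(z^2 + 4)^2)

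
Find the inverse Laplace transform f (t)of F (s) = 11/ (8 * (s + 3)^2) 11 * t * exp (-3 * t)/8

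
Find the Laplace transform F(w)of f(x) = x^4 24/w^5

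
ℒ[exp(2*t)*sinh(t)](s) 1/((s - 2)^2-1)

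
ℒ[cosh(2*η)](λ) λ/(λ^2 - 4)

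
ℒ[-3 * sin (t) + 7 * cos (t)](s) 7 * s/ (s^2 + 1) - 3/ (s^2 + 1)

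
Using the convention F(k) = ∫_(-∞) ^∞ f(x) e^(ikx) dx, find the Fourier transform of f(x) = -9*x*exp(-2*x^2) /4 -9*sqrt(2)*I*sqrt(pi)*k*exp(-k^2/8) /32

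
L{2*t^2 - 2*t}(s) 4/s^3 - 2/s^2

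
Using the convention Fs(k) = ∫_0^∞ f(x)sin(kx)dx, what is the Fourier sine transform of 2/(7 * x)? pi/7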